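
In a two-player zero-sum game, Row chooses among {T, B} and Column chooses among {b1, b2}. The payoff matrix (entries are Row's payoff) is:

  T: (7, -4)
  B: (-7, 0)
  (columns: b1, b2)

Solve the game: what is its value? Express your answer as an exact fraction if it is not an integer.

-14/9

Row minima: T → -4, B → -7; maximin = -4.
Column maxima: b1 → 7, b2 → 0; minimax = 0.
-4 ≠ 0, so there is no saddle point; optimal play is mixed.
Let Row play T with probability p. Expected payoff against b1: 7p + (-7)(1−p) = 14p − 7; against b2: (-4)p + 0(1−p) = −4p.
Setting these equal: 14p − 7 = −4p ⇒ 18p = 7 ⇒ p = 7/18, and the value is (14)·(7/18) − 7 = -14/9.
For Column: with q = P(b1), equating T's and B's payoffs gives 11q − 4 = −7q ⇒ q = 2/9.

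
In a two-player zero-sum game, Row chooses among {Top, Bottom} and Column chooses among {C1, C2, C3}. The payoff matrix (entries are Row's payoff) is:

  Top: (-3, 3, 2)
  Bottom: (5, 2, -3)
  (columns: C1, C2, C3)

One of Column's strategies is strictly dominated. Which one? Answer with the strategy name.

C3 holds Row's payoff strictly below C2 in every row: 2 < 3, -3 < 2.
So C2 is strictly dominated for Column.

C2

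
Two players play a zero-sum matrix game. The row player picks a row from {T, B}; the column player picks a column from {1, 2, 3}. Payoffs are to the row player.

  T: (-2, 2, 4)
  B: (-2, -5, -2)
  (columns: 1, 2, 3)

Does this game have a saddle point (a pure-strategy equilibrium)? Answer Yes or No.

Row minima: T → -2, B → -5; maximin = -2.
Column maxima: 1 → -2, 2 → 2, 3 → 4; minimax = -2.
maximin = minimax = -2, so a saddle point exists.

Yes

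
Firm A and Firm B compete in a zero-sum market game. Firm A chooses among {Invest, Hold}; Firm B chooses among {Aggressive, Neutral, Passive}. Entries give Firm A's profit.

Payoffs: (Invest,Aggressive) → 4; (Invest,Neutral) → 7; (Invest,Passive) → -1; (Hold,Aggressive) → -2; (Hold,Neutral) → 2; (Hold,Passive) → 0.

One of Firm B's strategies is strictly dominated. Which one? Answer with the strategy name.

Neutral

Aggressive holds Firm A's payoff strictly below Neutral in every row: 4 < 7, -2 < 2.
So Neutral is strictly dominated for Firm B.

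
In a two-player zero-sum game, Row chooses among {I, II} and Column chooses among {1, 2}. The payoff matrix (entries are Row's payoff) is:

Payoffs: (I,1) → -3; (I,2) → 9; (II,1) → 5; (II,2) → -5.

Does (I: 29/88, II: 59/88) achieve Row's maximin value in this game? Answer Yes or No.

Against 1 this mix gives (29/88)·(-3) + (59/88)·5 = 26/11.
Against 2 this mix gives (29/88)·9 + (59/88)·(-5) = -17/44.
Column will play 2, holding Row to -17/44. Shifting weight toward the row that does better against 2 would raise this floor (the equalizing mix achieves 15/11 against both 2 and 1), so the proposed strategy is not optimal.

No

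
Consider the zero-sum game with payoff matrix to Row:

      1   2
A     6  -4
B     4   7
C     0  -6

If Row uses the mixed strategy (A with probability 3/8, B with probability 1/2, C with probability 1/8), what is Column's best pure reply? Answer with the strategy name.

If Column plays 1, Row's expected payoff is (3/8)·6 + (1/2)·4 + (1/8)·0 = 17/4.
If Column plays 2, Row's expected payoff is (3/8)·(-4) + (1/2)·7 + (1/8)·(-6) = 5/4.
Column minimizes Row's payoff; the smallest is 5/4, so the best response is 2.

2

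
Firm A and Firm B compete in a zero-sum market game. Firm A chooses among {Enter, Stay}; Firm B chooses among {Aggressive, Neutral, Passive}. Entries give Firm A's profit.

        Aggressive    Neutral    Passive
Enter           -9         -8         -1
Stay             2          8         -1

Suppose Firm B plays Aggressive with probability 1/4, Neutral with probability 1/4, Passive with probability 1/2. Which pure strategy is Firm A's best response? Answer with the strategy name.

Expected payoff of Enter: (1/4)·(-9) + (1/4)·(-8) + (1/2)·(-1) = -19/4.
Expected payoff of Stay: (1/4)·2 + (1/4)·8 + (1/2)·(-1) = 2.
The largest is 2, so Firm A's best response is Stay.

Stay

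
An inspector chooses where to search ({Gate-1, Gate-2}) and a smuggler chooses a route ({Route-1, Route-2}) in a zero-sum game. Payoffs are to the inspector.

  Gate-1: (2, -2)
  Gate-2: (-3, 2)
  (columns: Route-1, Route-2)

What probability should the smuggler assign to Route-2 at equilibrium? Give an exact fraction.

Row minima: Gate-1 → -2, Gate-2 → -3; maximin = -2.
Column maxima: Route-1 → 2, Route-2 → 2; minimax = 2.
-2 ≠ 2, so there is no saddle point; optimal play is mixed.
Let the inspector play Gate-1 with probability p. Expected payoff against Route-1: 2p + (-3)(1−p) = 5p − 3; against Route-2: (-2)p + 2(1−p) = −4p + 2.
Setting these equal: 5p − 3 = −4p + 2 ⇒ 9p = 5 ⇒ p = 5/9, and the value is (5)·(5/9) − 3 = -2/9.
For the smuggler: with q = P(Route-1), equating Gate-1's and Gate-2's payoffs gives 4q − 2 = −5q + 2 ⇒ q = 4/9.

5/9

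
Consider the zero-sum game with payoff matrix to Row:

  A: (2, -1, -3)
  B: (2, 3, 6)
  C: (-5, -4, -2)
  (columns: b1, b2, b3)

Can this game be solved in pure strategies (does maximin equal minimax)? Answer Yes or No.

Yes

Row minima: A → -3, B → 2, C → -5; maximin = 2.
Column maxima: b1 → 2, b2 → 3, b3 → 6; minimax = 2.
maximin = minimax = 2, so a saddle point exists.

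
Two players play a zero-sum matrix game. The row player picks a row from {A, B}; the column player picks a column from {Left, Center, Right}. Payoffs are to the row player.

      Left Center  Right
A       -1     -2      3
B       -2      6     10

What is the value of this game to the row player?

Row minima: A → -2, B → -2; maximin = -2.
Column maxima: Left → -1, Center → 6, Right → 10; minimax = -1.
-2 ≠ -1, so there is no saddle point; optimal play is mixed.
Right is strictly dominated by Left (it gives the row player strictly more in every row), so the column player never plays it.
On the remaining 2×2 (A, B vs Left, Center):
Let the row player play A with probability p. Expected payoff against Left: (-1)p + (-2)(1−p) = p − 2; against Center: (-2)p + 6(1−p) = −8p + 6.
Setting these equal: p − 2 = −8p + 6 ⇒ 9p = 8 ⇒ p = 8/9, and the value is (1)·(8/9) − 2 = -10/9.
For the column player: with q = P(Left), equating A's and B's payoffs gives q − 2 = −8q + 6 ⇒ q = 8/9.

-10/9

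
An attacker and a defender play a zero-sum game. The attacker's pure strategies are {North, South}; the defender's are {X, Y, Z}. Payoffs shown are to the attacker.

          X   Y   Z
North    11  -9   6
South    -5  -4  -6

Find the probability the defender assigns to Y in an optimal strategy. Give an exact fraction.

12/17

Row minima: North → -9, South → -6; maximin = -6.
Column maxima: X → 11, Y → -4, Z → 6; minimax = -4.
-6 ≠ -4, so there is no saddle point; optimal play is mixed.
X is strictly dominated by Z (it gives the attacker strictly more in every row), so the defender never plays it.
On the remaining 2×2 (North, South vs Y, Z):
Let the attacker play North with probability p. Expected payoff against Y: (-9)p + (-4)(1−p) = −5p − 4; against Z: 6p + (-6)(1−p) = 12p − 6.
Setting these equal: −5p − 4 = 12p − 6 ⇒ −17p = -2 ⇒ p = 2/17, and the value is (-5)·(2/17) − 4 = -78/17.
For the defender: with q = P(Y), equating North's and South's payoffs gives −15q + 6 = 2q − 6 ⇒ q = 12/17.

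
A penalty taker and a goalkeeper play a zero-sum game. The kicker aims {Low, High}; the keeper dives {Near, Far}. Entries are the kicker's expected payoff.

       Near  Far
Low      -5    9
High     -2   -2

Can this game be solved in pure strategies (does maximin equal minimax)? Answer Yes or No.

Yes

Row minima: Low → -5, High → -2; maximin = -2.
Column maxima: Near → -2, Far → 9; minimax = -2.
maximin = minimax = -2, so a saddle point exists.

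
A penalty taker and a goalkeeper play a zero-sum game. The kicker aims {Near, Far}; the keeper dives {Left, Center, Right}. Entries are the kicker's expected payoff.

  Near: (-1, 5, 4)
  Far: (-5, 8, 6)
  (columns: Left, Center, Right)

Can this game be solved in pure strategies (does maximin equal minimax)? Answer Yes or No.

Row minima: Near → -1, Far → -5; maximin = -1.
Column maxima: Left → -1, Center → 8, Right → 6; minimax = -1.
maximin = minimax = -1, so a saddle point exists.

Yes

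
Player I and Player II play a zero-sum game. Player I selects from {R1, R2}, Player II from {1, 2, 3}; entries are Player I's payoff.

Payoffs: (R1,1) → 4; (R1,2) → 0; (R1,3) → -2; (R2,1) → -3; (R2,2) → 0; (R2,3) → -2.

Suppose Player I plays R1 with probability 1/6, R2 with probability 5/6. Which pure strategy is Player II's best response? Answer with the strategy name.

3

If Player II plays 1, Player I's expected payoff is (1/6)·4 + (5/6)·(-3) = -11/6.
If Player II plays 2, Player I's expected payoff is (1/6)·0 + (5/6)·0 = 0.
If Player II plays 3, Player I's expected payoff is (1/6)·(-2) + (5/6)·(-2) = -2.
Player II minimizes Player I's payoff; the smallest is -2, so the best response is 3.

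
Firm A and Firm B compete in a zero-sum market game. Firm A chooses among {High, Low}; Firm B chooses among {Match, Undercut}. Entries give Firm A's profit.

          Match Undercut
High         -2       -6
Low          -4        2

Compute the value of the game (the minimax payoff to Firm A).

Row minima: High → -6, Low → -4; maximin = -4.
Column maxima: Match → -2, Undercut → 2; minimax = -2.
-4 ≠ -2, so there is no saddle point; optimal play is mixed.
Let Firm A play High with probability p. Expected payoff against Match: (-2)p + (-4)(1−p) = 2p − 4; against Undercut: (-6)p + 2(1−p) = −8p + 2.
Setting these equal: 2p − 4 = −8p + 2 ⇒ 10p = 6 ⇒ p = 3/5, and the value is (2)·(3/5) − 4 = -14/5.
For Firm B: with q = P(Match), equating High's and Low's payoffs gives 4q − 6 = −6q + 2 ⇒ q = 4/5.

-14/5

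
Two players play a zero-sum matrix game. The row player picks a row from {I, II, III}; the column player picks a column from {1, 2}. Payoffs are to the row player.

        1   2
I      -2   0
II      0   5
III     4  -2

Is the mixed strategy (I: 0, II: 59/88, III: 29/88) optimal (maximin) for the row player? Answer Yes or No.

No

Against 1 this mix gives (59/88)·0 + (29/88)·4 = 29/22.
Against 2 this mix gives (59/88)·5 + (29/88)·(-2) = 237/88.
The column player will play 1, holding the row player to 29/22. Shifting weight toward the row that does better against 1 would raise this floor (the equalizing mix achieves 20/11 against both 1 and 2), so the proposed strategy is not optimal.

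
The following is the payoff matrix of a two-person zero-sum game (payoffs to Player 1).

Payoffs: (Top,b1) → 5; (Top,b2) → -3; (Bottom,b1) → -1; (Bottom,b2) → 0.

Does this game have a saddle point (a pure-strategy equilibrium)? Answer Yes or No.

Row minima: Top → -3, Bottom → -1; maximin = -1.
Column maxima: b1 → 5, b2 → 0; minimax = 0.
-1 ≠ 0, so no pure-strategy equilibrium exists.

No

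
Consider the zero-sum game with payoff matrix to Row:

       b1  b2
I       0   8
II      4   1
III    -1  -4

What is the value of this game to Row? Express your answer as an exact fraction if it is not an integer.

32/11

Row minima: I → 0, II → 1, III → -4; maximin = 1.
Column maxima: b1 → 4, b2 → 8; minimax = 4.
1 ≠ 4, so there is no saddle point; optimal play is mixed.
III is strictly dominated by I, so Row never plays it.
On the remaining 2×2 (I, II vs b1, b2):
Let Row play I with probability p. Expected payoff against b1: 0p + 4(1−p) = −4p + 4; against b2: 8p + 1(1−p) = 7p + 1.
Setting these equal: −4p + 4 = 7p + 1 ⇒ −11p = -3 ⇒ p = 3/11, and the value is (-4)·(3/11) + 4 = 32/11.
For Column: with q = P(b1), equating I's and II's payoffs gives −8q + 8 = 3q + 1 ⇒ q = 7/11.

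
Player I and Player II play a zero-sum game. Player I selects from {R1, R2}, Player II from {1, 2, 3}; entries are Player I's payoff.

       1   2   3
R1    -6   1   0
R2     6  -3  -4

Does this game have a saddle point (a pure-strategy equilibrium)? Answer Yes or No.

Row minima: R1 → -6, R2 → -4; maximin = -4.
Column maxima: 1 → 6, 2 → 1, 3 → 0; minimax = 0.
-4 ≠ 0, so no pure-strategy equilibrium exists.

No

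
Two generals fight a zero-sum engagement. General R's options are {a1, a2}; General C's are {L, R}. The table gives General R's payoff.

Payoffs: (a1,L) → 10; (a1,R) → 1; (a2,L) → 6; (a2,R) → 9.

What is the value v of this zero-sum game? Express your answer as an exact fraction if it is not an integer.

7

Row minima: a1 → 1, a2 → 6; maximin = 6.
Column maxima: L → 10, R → 9; minimax = 9.
6 ≠ 9, so there is no saddle point; optimal play is mixed.
Let General R play a1 with probability p. Expected payoff against L: 10p + 6(1−p) = 4p + 6; against R: 1p + 9(1−p) = −8p + 9.
Setting these equal: 4p + 6 = −8p + 9 ⇒ 12p = 3 ⇒ p = 1/4, and the value is (4)·(1/4) + 6 = 7.
For General C: with q = P(L), equating a1's and a2's payoffs gives 9q + 1 = −3q + 9 ⇒ q = 2/3.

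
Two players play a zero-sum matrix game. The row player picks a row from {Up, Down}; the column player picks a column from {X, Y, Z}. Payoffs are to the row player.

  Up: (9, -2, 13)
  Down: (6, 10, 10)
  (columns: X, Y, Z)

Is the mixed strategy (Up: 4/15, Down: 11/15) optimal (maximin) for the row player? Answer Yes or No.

Yes

Against X this mix gives (4/15)·9 + (11/15)·6 = 34/5.
Against Y this mix gives (4/15)·(-2) + (11/15)·10 = 34/5.
Against Z this mix gives (4/15)·13 + (11/15)·10 = 54/5.
All of the column player's active replies (X, Y) yield 34/5, and no column does worse for the row player. The mix makes the column player indifferent and guarantees 34/5, so it is optimal.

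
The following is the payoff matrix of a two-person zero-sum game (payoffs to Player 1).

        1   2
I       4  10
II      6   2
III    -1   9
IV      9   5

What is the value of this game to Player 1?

7

Row minima: I → 4, II → 2, III → -1, IV → 5; maximin = 5.
Column maxima: 1 → 9, 2 → 10; minimax = 9.
5 ≠ 9, so there is no saddle point; optimal play is mixed.
II is strictly dominated by IV, so Player 1 never plays it.
III is strictly dominated by I, so Player 1 never plays it.
On the remaining 2×2 (I, IV vs 1, 2):
Let Player 1 play I with probability p. Expected payoff against 1: 4p + 9(1−p) = −5p + 9; against 2: 10p + 5(1−p) = 5p + 5.
Setting these equal: −5p + 9 = 5p + 5 ⇒ −10p = -4 ⇒ p = 2/5, and the value is (-5)·(2/5) + 9 = 7.
For Player 2: with q = P(1), equating I's and IV's payoffs gives −6q + 10 = 4q + 5 ⇒ q = 1/2.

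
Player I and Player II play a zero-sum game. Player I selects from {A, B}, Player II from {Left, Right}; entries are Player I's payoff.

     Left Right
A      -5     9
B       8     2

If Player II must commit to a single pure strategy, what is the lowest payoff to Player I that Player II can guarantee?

8

Column maxima: Left → 8, Right → 9.
The smallest of these is 8.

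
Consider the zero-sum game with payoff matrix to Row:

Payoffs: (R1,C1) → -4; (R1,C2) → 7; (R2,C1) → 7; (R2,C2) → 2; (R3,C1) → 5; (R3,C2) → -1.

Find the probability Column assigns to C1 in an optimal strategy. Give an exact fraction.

5/16

Row minima: R1 → -4, R2 → 2, R3 → -1; maximin = 2.
Column maxima: C1 → 7, C2 → 7; minimax = 7.
2 ≠ 7, so there is no saddle point; optimal play is mixed.
R3 is strictly dominated by R2, so Row never plays it.
On the remaining 2×2 (R1, R2 vs C1, C2):
Let Row play R1 with probability p. Expected payoff against C1: (-4)p + 7(1−p) = −11p + 7; against C2: 7p + 2(1−p) = 5p + 2.
Setting these equal: −11p + 7 = 5p + 2 ⇒ −16p = -5 ⇒ p = 5/16, and the value is (-11)·(5/16) + 7 = 57/16.
For Column: with q = P(C1), equating R1's and R2's payoffs gives −11q + 7 = 5q + 2 ⇒ q = 5/16.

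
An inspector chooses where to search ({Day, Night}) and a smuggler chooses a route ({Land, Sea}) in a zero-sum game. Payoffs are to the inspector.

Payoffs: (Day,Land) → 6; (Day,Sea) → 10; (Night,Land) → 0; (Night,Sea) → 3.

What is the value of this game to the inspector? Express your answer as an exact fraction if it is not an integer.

Row minima: Day → 6, Night → 0; maximin = 6.
Column maxima: Land → 6, Sea → 10; minimax = 6.
Since maximin = minimax = 6, there is a saddle point and the value is 6.

6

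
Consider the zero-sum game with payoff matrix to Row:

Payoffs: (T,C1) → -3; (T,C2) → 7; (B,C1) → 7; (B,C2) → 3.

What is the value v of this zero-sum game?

Row minima: T → -3, B → 3; maximin = 3.
Column maxima: C1 → 7, C2 → 7; minimax = 7.
3 ≠ 7, so there is no saddle point; optimal play is mixed.
Let Row play T with probability p. Expected payoff against C1: (-3)p + 7(1−p) = −10p + 7; against C2: 7p + 3(1−p) = 4p + 3.
Setting these equal: −10p + 7 = 4p + 3 ⇒ −14p = -4 ⇒ p = 2/7, and the value is (-10)·(2/7) + 7 = 29/7.
For Column: with q = P(C1), equating T's and B's payoffs gives −10q + 7 = 4q + 3 ⇒ q = 2/7.

29/7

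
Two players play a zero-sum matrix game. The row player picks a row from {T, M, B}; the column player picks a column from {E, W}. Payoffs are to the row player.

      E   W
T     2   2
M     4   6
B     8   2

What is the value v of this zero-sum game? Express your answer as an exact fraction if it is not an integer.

5

Row minima: T → 2, M → 4, B → 2; maximin = 4.
Column maxima: E → 8, W → 6; minimax = 6.
4 ≠ 6, so there is no saddle point; optimal play is mixed.
T is strictly dominated by M, so the row player never plays it.
On the remaining 2×2 (M, B vs E, W):
Let the row player play M with probability p. Expected payoff against E: 4p + 8(1−p) = −4p + 8; against W: 6p + 2(1−p) = 4p + 2.
Setting these equal: −4p + 8 = 4p + 2 ⇒ −8p = -6 ⇒ p = 3/4, and the value is (-4)·(3/4) + 8 = 5.
For the column player: with q = P(E), equating M's and B's payoffs gives −2q + 6 = 6q + 2 ⇒ q = 1/2.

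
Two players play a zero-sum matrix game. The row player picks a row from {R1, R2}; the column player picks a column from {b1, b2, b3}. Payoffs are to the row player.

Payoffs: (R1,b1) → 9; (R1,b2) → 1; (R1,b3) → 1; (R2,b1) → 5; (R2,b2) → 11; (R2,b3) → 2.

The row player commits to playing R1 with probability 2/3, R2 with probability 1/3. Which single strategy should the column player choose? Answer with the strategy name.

If the column player plays b1, the row player's expected payoff is (2/3)·9 + (1/3)·5 = 23/3.
If the column player plays b2, the row player's expected payoff is (2/3)·1 + (1/3)·11 = 13/3.
If the column player plays b3, the row player's expected payoff is (2/3)·1 + (1/3)·2 = 4/3.
The column player minimizes the row player's payoff; the smallest is 4/3, so the best response is b3.

b3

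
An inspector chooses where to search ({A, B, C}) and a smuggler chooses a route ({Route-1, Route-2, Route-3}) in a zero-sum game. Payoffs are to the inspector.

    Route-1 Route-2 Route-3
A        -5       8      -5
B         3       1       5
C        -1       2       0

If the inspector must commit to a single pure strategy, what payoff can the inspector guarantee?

1

Row minima: A → -5, B → 1, C → -1.
The best of these is 1.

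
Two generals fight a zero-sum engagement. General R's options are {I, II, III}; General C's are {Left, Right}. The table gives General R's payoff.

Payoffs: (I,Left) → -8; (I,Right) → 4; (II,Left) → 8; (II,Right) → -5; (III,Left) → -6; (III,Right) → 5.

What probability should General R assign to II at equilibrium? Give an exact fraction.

11/24

Row minima: I → -8, II → -5, III → -6; maximin = -5.
Column maxima: Left → 8, Right → 5; minimax = 5.
-5 ≠ 5, so there is no saddle point; optimal play is mixed.
I is strictly dominated by III, so General R never plays it.
On the remaining 2×2 (II, III vs Left, Right):
Let General R play II with probability p. Expected payoff against Left: 8p + (-6)(1−p) = 14p − 6; against Right: (-5)p + 5(1−p) = −10p + 5.
Setting these equal: 14p − 6 = −10p + 5 ⇒ 24p = 11 ⇒ p = 11/24, and the value is (14)·(11/24) − 6 = 5/12.
For General C: with q = P(Left), equating II's and III's payoffs gives 13q − 5 = −11q + 5 ⇒ q = 5/12.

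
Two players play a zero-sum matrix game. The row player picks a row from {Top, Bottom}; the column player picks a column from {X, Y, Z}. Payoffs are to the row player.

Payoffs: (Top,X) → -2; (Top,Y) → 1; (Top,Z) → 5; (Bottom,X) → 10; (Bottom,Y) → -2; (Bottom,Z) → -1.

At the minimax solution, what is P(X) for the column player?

Row minima: Top → -2, Bottom → -2; maximin = -2.
Column maxima: X → 10, Y → 1, Z → 5; minimax = 1.
-2 ≠ 1, so there is no saddle point; optimal play is mixed.
Z is strictly dominated by Y (it gives the row player strictly more in every row), so the column player never plays it.
On the remaining 2×2 (Top, Bottom vs X, Y):
Let the row player play Top with probability p. Expected payoff against X: (-2)p + 10(1−p) = −12p + 10; against Y: 1p + (-2)(1−p) = 3p − 2.
Setting these equal: −12p + 10 = 3p − 2 ⇒ −15p = -12 ⇒ p = 4/5, and the value is (-12)·(4/5) + 10 = 2/5.
For the column player: with q = P(X), equating Top's and Bottom's payoffs gives −3q + 1 = 12q − 2 ⇒ q = 1/5.

1/5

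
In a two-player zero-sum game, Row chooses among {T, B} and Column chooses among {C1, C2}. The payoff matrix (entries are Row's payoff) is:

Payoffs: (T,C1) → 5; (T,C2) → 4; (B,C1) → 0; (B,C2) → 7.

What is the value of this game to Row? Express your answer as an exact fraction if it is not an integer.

Row minima: T → 4, B → 0; maximin = 4.
Column maxima: C1 → 5, C2 → 7; minimax = 5.
4 ≠ 5, so there is no saddle point; optimal play is mixed.
Let Row play T with probability p. Expected payoff against C1: 5p + 0(1−p) = 5p; against C2: 4p + 7(1−p) = −3p + 7.
Setting these equal: 5p = −3p + 7 ⇒ 8p = 7 ⇒ p = 7/8, and the value is (5)·(7/8) = 35/8.
For Column: with q = P(C1), equating T's and B's payoffs gives q + 4 = −7q + 7 ⇒ q = 3/8.

35/8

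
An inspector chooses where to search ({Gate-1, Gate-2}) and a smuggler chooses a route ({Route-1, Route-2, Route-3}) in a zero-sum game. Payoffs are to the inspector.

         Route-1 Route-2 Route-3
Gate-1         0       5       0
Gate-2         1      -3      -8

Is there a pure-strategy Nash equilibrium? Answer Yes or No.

Yes

Row minima: Gate-1 → 0, Gate-2 → -8; maximin = 0.
Column maxima: Route-1 → 1, Route-2 → 5, Route-3 → 0; minimax = 0.
maximin = minimax = 0, so a saddle point exists.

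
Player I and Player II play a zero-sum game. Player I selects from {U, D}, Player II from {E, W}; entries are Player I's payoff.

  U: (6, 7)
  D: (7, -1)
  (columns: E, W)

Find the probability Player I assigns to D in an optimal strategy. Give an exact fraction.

1/9

Row minima: U → 6, D → -1; maximin = 6.
Column maxima: E → 7, W → 7; minimax = 7.
6 ≠ 7, so there is no saddle point; optimal play is mixed.
Let Player I play U with probability p. Expected payoff against E: 6p + 7(1−p) = −p + 7; against W: 7p + (-1)(1−p) = 8p − 1.
Setting these equal: −p + 7 = 8p − 1 ⇒ −9p = -8 ⇒ p = 8/9, and the value is (-1)·(8/9) + 7 = 55/9.
For Player II: with q = P(E), equating U's and D's payoffs gives −q + 7 = 8q − 1 ⇒ q = 8/9.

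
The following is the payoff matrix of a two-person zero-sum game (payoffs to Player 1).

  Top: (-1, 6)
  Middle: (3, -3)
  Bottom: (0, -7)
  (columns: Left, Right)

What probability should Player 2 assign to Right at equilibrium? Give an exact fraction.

4/13

Row minima: Top → -1, Middle → -3, Bottom → -7; maximin = -1.
Column maxima: Left → 3, Right → 6; minimax = 3.
-1 ≠ 3, so there is no saddle point; optimal play is mixed.
Bottom is strictly dominated by Middle, so Player 1 never plays it.
On the remaining 2×2 (Top, Middle vs Left, Right):
Let Player 1 play Top with probability p. Expected payoff against Left: (-1)p + 3(1−p) = −4p + 3; against Right: 6p + (-3)(1−p) = 9p − 3.
Setting these equal: −4p + 3 = 9p − 3 ⇒ −13p = -6 ⇒ p = 6/13, and the value is (-4)·(6/13) + 3 = 15/13.
For Player 2: with q = P(Left), equating Top's and Middle's payoffs gives −7q + 6 = 6q − 3 ⇒ q = 9/13.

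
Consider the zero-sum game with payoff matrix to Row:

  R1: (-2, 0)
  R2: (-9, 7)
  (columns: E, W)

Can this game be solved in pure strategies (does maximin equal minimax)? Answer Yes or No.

Row minima: R1 → -2, R2 → -9; maximin = -2.
Column maxima: E → -2, W → 7; minimax = -2.
maximin = minimax = -2, so a saddle point exists.

Yes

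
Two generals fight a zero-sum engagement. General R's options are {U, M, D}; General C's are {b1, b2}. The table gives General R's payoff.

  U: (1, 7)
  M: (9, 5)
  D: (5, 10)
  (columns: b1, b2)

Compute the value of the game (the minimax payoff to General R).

65/9

Row minima: U → 1, M → 5, D → 5; maximin = 5.
Column maxima: b1 → 9, b2 → 10; minimax = 9.
5 ≠ 9, so there is no saddle point; optimal play is mixed.
U is strictly dominated by D, so General R never plays it.
On the remaining 2×2 (M, D vs b1, b2):
Let General R play M with probability p. Expected payoff against b1: 9p + 5(1−p) = 4p + 5; against b2: 5p + 10(1−p) = −5p + 10.
Setting these equal: 4p + 5 = −5p + 10 ⇒ 9p = 5 ⇒ p = 5/9, and the value is (4)·(5/9) + 5 = 65/9.
For General C: with q = P(b1), equating M's and D's payoffs gives 4q + 5 = −5q + 10 ⇒ q = 5/9.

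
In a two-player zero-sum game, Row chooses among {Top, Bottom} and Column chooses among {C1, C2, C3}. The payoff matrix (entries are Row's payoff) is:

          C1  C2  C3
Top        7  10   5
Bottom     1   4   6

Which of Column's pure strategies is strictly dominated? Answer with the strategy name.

C2

C1 holds Row's payoff strictly below C2 in every row: 7 < 10, 1 < 4.
So C2 is strictly dominated for Column.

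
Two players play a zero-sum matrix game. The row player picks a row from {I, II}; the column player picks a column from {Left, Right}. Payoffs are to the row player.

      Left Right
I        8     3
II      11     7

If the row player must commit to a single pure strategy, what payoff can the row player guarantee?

Row minima: I → 3, II → 7.
The best of these is 7.

7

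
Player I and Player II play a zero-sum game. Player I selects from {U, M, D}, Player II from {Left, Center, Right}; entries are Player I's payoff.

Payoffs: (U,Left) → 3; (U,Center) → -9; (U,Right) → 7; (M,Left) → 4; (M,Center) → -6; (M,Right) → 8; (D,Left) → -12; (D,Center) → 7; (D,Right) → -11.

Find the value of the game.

-44/29

Row minima: U → -9, M → -6, D → -12; maximin = -6.
Column maxima: Left → 4, Center → 7, Right → 8; minimax = 4.
-6 ≠ 4, so there is no saddle point; optimal play is mixed.
U is strictly dominated by M, so Player I never plays it.
Right is strictly dominated by Left (it gives Player I strictly more in every row), so Player II never plays it.
On the remaining 2×2 (M, D vs Left, Center):
Let Player I play M with probability p. Expected payoff against Left: 4p + (-12)(1−p) = 16p − 12; against Center: (-6)p + 7(1−p) = −13p + 7.
Setting these equal: 16p − 12 = −13p + 7 ⇒ 29p = 19 ⇒ p = 19/29, and the value is (16)·(19/29) − 12 = -44/29.
For Player II: with q = P(Left), equating M's and D's payoffs gives 10q − 6 = −19q + 7 ⇒ q = 13/29.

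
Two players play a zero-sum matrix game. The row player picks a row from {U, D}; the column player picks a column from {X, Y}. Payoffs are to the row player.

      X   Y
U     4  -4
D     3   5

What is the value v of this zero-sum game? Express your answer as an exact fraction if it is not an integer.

Row minima: U → -4, D → 3; maximin = 3.
Column maxima: X → 4, Y → 5; minimax = 4.
3 ≠ 4, so there is no saddle point; optimal play is mixed.
Let the row player play U with probability p. Expected payoff against X: 4p + 3(1−p) = p + 3; against Y: (-4)p + 5(1−p) = −9p + 5.
Setting these equal: p + 3 = −9p + 5 ⇒ 10p = 2 ⇒ p = 1/5, and the value is (1)·(1/5) + 3 = 16/5.
For the column player: with q = P(X), equating U's and D's payoffs gives 8q − 4 = −2q + 5 ⇒ q = 9/10.

16/5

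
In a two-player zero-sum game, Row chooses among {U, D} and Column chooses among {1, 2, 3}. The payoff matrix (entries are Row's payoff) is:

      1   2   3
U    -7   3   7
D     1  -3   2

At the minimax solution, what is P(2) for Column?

4/7

Row minima: U → -7, D → -3; maximin = -3.
Column maxima: 1 → 1, 2 → 3, 3 → 7; minimax = 1.
-3 ≠ 1, so there is no saddle point; optimal play is mixed.
3 is strictly dominated by 1 (it gives Row strictly more in every row), so Column never plays it.
On the remaining 2×2 (U, D vs 1, 2):
Let Row play U with probability p. Expected payoff against 1: (-7)p + 1(1−p) = −8p + 1; against 2: 3p + (-3)(1−p) = 6p − 3.
Setting these equal: −8p + 1 = 6p − 3 ⇒ −14p = -4 ⇒ p = 2/7, and the value is (-8)·(2/7) + 1 = -9/7.
For Column: with q = P(1), equating U's and D's payoffs gives −10q + 3 = 4q − 3 ⇒ q = 3/7.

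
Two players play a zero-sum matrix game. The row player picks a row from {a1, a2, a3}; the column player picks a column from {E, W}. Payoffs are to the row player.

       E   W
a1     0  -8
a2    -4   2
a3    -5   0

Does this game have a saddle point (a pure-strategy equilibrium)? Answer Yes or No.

Row minima: a1 → -8, a2 → -4, a3 → -5; maximin = -4.
Column maxima: E → 0, W → 2; minimax = 0.
-4 ≠ 0, so no pure-strategy equilibrium exists.

No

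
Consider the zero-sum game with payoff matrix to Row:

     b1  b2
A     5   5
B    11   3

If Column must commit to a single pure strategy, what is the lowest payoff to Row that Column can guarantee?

Column maxima: b1 → 11, b2 → 5.
The smallest of these is 5.

5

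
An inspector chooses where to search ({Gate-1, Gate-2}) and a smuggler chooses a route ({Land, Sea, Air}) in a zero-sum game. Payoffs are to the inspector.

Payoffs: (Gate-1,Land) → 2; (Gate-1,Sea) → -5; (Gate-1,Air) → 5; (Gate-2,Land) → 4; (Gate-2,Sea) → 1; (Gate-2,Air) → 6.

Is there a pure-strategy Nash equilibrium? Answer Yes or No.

Row minima: Gate-1 → -5, Gate-2 → 1; maximin = 1.
Column maxima: Land → 4, Sea → 1, Air → 6; minimax = 1.
maximin = minimax = 1, so a saddle point exists.

Yes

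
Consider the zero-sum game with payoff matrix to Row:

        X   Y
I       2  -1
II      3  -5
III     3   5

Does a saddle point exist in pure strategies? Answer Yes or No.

Yes

Row minima: I → -1, II → -5, III → 3; maximin = 3.
Column maxima: X → 3, Y → 5; minimax = 3.
maximin = minimax = 3, so a saddle point exists.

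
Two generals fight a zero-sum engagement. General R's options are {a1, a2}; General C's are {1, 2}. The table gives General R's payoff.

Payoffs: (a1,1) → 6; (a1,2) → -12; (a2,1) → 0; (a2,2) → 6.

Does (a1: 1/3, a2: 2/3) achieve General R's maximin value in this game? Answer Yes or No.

Against 1 this mix gives (1/3)·6 + (2/3)·0 = 2.
Against 2 this mix gives (1/3)·(-12) + (2/3)·6 = 0.
General C will play 2, holding General R to 0. Shifting weight toward the row that does better against 2 would raise this floor (the equalizing mix achieves 3/2 against both 2 and 1), so the proposed strategy is not optimal.

No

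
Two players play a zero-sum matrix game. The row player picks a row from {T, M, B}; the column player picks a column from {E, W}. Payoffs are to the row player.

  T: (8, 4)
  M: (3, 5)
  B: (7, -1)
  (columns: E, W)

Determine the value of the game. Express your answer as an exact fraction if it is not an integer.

14/3

Row minima: T → 4, M → 3, B → -1; maximin = 4.
Column maxima: E → 8, W → 5; minimax = 5.
4 ≠ 5, so there is no saddle point; optimal play is mixed.
B is strictly dominated by T, so the row player never plays it.
On the remaining 2×2 (T, M vs E, W):
Let the row player play T with probability p. Expected payoff against E: 8p + 3(1−p) = 5p + 3; against W: 4p + 5(1−p) = −p + 5.
Setting these equal: 5p + 3 = −p + 5 ⇒ 6p = 2 ⇒ p = 1/3, and the value is (5)·(1/3) + 3 = 14/3.
For the column player: with q = P(E), equating T's and M's payoffs gives 4q + 4 = −2q + 5 ⇒ q = 1/6.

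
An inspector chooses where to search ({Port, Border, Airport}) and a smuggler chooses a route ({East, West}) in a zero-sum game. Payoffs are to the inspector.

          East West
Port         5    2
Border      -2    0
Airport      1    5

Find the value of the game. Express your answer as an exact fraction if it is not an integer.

Row minima: Port → 2, Border → -2, Airport → 1; maximin = 2.
Column maxima: East → 5, West → 5; minimax = 5.
2 ≠ 5, so there is no saddle point; optimal play is mixed.
Border is strictly dominated by Port, so the inspector never plays it.
On the remaining 2×2 (Port, Airport vs East, West):
Let the inspector play Port with probability p. Expected payoff against East: 5p + 1(1−p) = 4p + 1; against West: 2p + 5(1−p) = −3p + 5.
Setting these equal: 4p + 1 = −3p + 5 ⇒ 7p = 4 ⇒ p = 4/7, and the value is (4)·(4/7) + 1 = 23/7.
For the smuggler: with q = P(East), equating Port's and Airport's payoffs gives 3q + 2 = −4q + 5 ⇒ q = 3/7.

23/7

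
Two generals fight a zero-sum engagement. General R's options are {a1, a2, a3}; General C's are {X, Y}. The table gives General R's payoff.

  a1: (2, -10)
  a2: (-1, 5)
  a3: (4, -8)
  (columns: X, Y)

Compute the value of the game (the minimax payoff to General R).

2/3

Row minima: a1 → -10, a2 → -1, a3 → -8; maximin = -1.
Column maxima: X → 4, Y → 5; minimax = 4.
-1 ≠ 4, so there is no saddle point; optimal play is mixed.
a1 is strictly dominated by a3, so General R never plays it.
On the remaining 2×2 (a2, a3 vs X, Y):
Let General R play a2 with probability p. Expected payoff against X: (-1)p + 4(1−p) = −5p + 4; against Y: 5p + (-8)(1−p) = 13p − 8.
Setting these equal: −5p + 4 = 13p − 8 ⇒ −18p = -12 ⇒ p = 2/3, and the value is (-5)·(2/3) + 4 = 2/3.
For General C: with q = P(X), equating a2's and a3's payoffs gives −6q + 5 = 12q − 8 ⇒ q = 13/18.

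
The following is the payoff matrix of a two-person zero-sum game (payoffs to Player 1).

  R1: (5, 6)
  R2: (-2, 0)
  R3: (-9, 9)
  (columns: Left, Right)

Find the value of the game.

Row minima: R1 → 5, R2 → -2, R3 → -9; maximin = 5.
Column maxima: Left → 5, Right → 9; minimax = 5.
Since maximin = minimax = 5, there is a saddle point and the value is 5.

5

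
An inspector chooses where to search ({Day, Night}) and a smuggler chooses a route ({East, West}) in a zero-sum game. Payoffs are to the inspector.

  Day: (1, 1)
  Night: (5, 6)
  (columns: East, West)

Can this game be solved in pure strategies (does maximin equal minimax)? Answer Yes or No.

Row minima: Day → 1, Night → 5; maximin = 5.
Column maxima: East → 5, West → 6; minimax = 5.
maximin = minimax = 5, so a saddle point exists.

Yes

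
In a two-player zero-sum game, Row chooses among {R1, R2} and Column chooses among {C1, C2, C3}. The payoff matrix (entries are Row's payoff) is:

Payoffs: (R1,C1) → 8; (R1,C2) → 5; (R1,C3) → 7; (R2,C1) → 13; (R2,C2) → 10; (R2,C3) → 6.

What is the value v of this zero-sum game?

20/3

Row minima: R1 → 5, R2 → 6; maximin = 6.
Column maxima: C1 → 13, C2 → 10, C3 → 7; minimax = 7.
6 ≠ 7, so there is no saddle point; optimal play is mixed.
C1 is strictly dominated by C2 (it gives Row strictly more in every row), so Column never plays it.
On the remaining 2×2 (R1, R2 vs C2, C3):
Let Row play R1 with probability p. Expected payoff against C2: 5p + 10(1−p) = −5p + 10; against C3: 7p + 6(1−p) = p + 6.
Setting these equal: −5p + 10 = p + 6 ⇒ −6p = -4 ⇒ p = 2/3, and the value is (-5)·(2/3) + 10 = 20/3.
For Column: with q = P(C2), equating R1's and R2's payoffs gives −2q + 7 = 4q + 6 ⇒ q = 1/6.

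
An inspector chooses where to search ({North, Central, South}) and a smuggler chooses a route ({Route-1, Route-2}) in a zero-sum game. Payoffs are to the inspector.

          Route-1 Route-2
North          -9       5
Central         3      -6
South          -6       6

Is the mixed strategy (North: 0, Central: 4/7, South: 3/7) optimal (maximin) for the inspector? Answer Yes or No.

Yes

Against Route-1 this mix gives (4/7)·3 + (3/7)·(-6) = -6/7.
Against Route-2 this mix gives (4/7)·(-6) + (3/7)·6 = -6/7.
All of the smuggler's active replies (Route-1, Route-2) yield -6/7, and no column does worse for the inspector. The mix makes the smuggler indifferent and guarantees -6/7, so it is optimal.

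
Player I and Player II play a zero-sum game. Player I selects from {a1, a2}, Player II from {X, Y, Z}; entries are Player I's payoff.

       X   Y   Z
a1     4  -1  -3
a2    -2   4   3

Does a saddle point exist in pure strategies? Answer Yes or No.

Row minima: a1 → -3, a2 → -2; maximin = -2.
Column maxima: X → 4, Y → 4, Z → 3; minimax = 3.
-2 ≠ 3, so no pure-strategy equilibrium exists.

No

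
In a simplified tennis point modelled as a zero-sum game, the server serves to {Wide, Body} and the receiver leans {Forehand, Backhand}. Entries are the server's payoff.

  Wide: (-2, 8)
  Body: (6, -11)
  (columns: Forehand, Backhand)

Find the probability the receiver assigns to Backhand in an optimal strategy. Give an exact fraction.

8/27

Row minima: Wide → -2, Body → -11; maximin = -2.
Column maxima: Forehand → 6, Backhand → 8; minimax = 6.
-2 ≠ 6, so there is no saddle point; optimal play is mixed.
Let the server play Wide with probability p. Expected payoff against Forehand: (-2)p + 6(1−p) = −8p + 6; against Backhand: 8p + (-11)(1−p) = 19p − 11.
Setting these equal: −8p + 6 = 19p − 11 ⇒ −27p = -17 ⇒ p = 17/27, and the value is (-8)·(17/27) + 6 = 26/27.
For the receiver: with q = P(Forehand), equating Wide's and Body's payoffs gives −10q + 8 = 17q − 11 ⇒ q = 19/27.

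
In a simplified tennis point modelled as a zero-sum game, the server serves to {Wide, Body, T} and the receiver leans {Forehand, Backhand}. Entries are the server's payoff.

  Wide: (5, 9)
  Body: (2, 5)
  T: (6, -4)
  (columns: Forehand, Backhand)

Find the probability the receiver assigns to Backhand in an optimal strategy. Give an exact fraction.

Row minima: Wide → 5, Body → 2, T → -4; maximin = 5.
Column maxima: Forehand → 6, Backhand → 9; minimax = 6.
5 ≠ 6, so there is no saddle point; optimal play is mixed.
Body is strictly dominated by Wide, so the server never plays it.
On the remaining 2×2 (Wide, T vs Forehand, Backhand):
Let the server play Wide with probability p. Expected payoff against Forehand: 5p + 6(1−p) = −p + 6; against Backhand: 9p + (-4)(1−p) = 13p − 4.
Setting these equal: −p + 6 = 13p − 4 ⇒ −14p = -10 ⇒ p = 5/7, and the value is (-1)·(5/7) + 6 = 37/7.
For the receiver: with q = P(Forehand), equating Wide's and T's payoffs gives −4q + 9 = 10q − 4 ⇒ q = 13/14.

1/14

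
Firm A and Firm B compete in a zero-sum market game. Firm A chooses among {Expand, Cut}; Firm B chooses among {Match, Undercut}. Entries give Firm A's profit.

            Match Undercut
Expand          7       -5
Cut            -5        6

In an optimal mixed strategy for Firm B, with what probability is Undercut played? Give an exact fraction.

Row minima: Expand → -5, Cut → -5; maximin = -5.
Column maxima: Match → 7, Undercut → 6; minimax = 6.
-5 ≠ 6, so there is no saddle point; optimal play is mixed.
Let Firm A play Expand with probability p. Expected payoff against Match: 7p + (-5)(1−p) = 12p − 5; against Undercut: (-5)p + 6(1−p) = −11p + 6.
Setting these equal: 12p − 5 = −11p + 6 ⇒ 23p = 11 ⇒ p = 11/23, and the value is (12)·(11/23) − 5 = 17/23.
For Firm B: with q = P(Match), equating Expand's and Cut's payoffs gives 12q − 5 = −11q + 6 ⇒ q = 11/23.

12/23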